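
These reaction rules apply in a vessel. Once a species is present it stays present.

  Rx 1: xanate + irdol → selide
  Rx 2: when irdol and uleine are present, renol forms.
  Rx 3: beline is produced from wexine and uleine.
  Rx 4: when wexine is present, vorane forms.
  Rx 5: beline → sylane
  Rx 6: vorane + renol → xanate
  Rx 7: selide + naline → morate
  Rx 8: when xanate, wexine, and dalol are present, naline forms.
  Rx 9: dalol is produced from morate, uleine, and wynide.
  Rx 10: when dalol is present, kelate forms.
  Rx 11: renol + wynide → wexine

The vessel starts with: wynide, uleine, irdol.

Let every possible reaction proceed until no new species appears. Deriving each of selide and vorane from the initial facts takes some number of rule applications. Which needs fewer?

vorane

vorane: irdol and uleine present → renol forms (Rx 2). renol and wynide present → wexine forms (Rx 11). wexine present → vorane forms (Rx 4). [3 rule applications]
selide: irdol and uleine present → renol forms (Rx 2). renol and wynide present → wexine forms (Rx 11). wexine present → vorane forms (Rx 4). vorane and renol present → xanate forms (Rx 6). xanate and irdol present → selide forms (Rx 1). [5 rule applications]
vorane needs fewer.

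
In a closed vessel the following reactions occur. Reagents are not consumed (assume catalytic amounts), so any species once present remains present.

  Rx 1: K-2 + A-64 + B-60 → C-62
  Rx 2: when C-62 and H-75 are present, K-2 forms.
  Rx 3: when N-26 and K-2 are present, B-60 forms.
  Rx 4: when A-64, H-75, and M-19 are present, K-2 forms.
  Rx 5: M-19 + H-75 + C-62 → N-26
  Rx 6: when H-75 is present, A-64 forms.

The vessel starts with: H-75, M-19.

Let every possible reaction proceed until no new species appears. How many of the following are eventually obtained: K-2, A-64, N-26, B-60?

2

H-75 present → A-64 forms (Rx 6).
A-64, H-75, and M-19 present → K-2 forms (Rx 4).
K-2: reached.
A-64: reached.
N-26 would need M-19, H-75, and C-62 (Rx 5), but C-62 never forms.
B-60 would need N-26 and K-2 (Rx 3), but N-26 never forms.
Reached: K-2 and A-64 — 2 of the 4.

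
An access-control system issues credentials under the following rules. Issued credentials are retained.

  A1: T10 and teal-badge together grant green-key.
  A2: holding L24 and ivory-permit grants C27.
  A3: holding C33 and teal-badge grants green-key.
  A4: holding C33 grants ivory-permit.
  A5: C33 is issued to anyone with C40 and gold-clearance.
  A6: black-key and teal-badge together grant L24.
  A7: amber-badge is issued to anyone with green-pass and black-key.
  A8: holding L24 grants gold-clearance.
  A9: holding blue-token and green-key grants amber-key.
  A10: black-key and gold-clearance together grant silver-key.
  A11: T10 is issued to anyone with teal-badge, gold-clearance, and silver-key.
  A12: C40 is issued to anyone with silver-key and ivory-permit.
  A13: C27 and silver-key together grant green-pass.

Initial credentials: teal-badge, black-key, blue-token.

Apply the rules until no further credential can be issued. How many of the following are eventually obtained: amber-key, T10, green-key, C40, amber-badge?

Holding black-key and teal-badge grants L24 (A6).
Holding L24 grants gold-clearance (A8).
Holding black-key and gold-clearance grants silver-key (A10).
Holding teal-badge, gold-clearance, and silver-key grants T10 (A11).
Holding T10 and teal-badge grants green-key (A1).
Holding blue-token and green-key grants amber-key (A9).
amber-key: reached.
T10: reached.
green-key: reached.
C40 would need silver-key and ivory-permit (A12), but ivory-permit is never granted.
amber-badge would need green-pass and black-key (A7), but green-pass is never granted.
Reached: amber-key, T10, and green-key — 3 of the 5.

3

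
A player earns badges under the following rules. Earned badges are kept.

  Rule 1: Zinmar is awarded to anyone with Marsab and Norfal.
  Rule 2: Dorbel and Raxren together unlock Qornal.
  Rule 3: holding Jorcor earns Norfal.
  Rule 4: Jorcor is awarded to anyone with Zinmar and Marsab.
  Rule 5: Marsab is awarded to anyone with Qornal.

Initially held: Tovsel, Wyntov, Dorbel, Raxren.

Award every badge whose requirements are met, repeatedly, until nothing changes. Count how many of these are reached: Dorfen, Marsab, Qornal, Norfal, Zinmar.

With Dorbel and Raxren, Qornal is earned (Rule 2).
With Qornal, Marsab is earned (Rule 5).
No rule produces Dorfen, and it is not given.
Marsab: reached.
Qornal: reached.
Norfal would need Jorcor (Rule 3), but Jorcor is never earned.
Zinmar would need Marsab and Norfal (Rule 1), but Norfal is never earned.
Reached: Marsab and Qornal — 2 of the 5.

2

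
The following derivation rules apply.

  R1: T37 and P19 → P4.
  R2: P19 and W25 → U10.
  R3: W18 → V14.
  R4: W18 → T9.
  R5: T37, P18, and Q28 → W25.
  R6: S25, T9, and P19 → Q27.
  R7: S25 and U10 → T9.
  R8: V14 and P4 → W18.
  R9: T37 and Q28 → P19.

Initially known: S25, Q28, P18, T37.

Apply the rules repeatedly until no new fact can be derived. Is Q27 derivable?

Yes

From T37 and Q28, R9 gives P19.
From T37, P18, and Q28, R5 gives W25.
P19 and W25 hold, so U10 follows (R2).
From S25 and U10, R7 gives T9.
S25, T9, and P19 hold, so Q27 follows (R6).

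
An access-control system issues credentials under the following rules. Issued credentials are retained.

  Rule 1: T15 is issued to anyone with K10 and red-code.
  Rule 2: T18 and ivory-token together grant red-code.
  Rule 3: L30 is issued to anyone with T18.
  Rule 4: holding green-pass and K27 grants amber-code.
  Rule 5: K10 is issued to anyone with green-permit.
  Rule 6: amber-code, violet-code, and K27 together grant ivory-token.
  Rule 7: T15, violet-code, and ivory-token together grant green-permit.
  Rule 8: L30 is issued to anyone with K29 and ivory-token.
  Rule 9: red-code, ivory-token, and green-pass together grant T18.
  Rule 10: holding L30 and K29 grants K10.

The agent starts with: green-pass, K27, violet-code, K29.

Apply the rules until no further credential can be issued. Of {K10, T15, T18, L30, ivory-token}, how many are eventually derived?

Holding green-pass and K27 grants amber-code (Rule 4).
Holding amber-code, violet-code, and K27 grants ivory-token (Rule 6).
Holding K29 and ivory-token grants L30 (Rule 8).
Holding L30 and K29 grants K10 (Rule 10).
K10: reached.
T15 would need K10 and red-code (Rule 1), but red-code is never granted.
T18 would need red-code, ivory-token, and green-pass (Rule 9), but red-code is never granted.
L30: reached.
ivory-token: reached.
Reached: K10, L30, and ivory-token — 3 of the 5.

3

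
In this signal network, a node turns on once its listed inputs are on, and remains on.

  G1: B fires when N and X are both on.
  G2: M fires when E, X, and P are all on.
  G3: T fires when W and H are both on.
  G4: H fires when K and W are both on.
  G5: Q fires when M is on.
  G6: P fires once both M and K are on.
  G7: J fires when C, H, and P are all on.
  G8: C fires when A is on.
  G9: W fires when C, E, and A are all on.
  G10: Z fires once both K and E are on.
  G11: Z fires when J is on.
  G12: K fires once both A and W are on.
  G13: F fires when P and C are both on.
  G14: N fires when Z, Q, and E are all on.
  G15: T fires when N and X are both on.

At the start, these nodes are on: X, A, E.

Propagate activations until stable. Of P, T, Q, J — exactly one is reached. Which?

T

G8: A on → C on.
C, E, and A are on, so W fires (G9).
G12: A and W on → K on.
K and W are on, so H fires (G4).
W and H are on, so T fires (G3).
Q would need M (G5), but M never turns on. P would need M and K (G6), but M never turns on. J would need C, H, and P (G7), but P never turns on.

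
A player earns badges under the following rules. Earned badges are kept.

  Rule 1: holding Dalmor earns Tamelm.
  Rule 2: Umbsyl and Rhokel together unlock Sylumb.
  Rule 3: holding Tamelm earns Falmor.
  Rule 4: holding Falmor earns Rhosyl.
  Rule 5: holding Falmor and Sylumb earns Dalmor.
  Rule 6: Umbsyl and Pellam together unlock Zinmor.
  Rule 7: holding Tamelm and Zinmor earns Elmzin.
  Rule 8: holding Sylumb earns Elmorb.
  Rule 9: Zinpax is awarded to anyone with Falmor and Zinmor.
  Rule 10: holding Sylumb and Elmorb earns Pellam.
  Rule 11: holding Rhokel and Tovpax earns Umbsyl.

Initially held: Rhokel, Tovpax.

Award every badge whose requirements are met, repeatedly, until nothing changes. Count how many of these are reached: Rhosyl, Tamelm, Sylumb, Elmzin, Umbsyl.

With Rhokel and Tovpax, Umbsyl is earned (Rule 11).
With Umbsyl and Rhokel, Sylumb is earned (Rule 2).
Rhosyl would need Falmor (Rule 4), but Falmor is never earned.
Tamelm would need Dalmor (Rule 1), but Dalmor is never earned.
Sylumb: reached.
Elmzin would need Tamelm and Zinmor (Rule 7), but Tamelm is never earned.
Umbsyl: reached.
Reached: Sylumb and Umbsyl — 2 of the 5.

2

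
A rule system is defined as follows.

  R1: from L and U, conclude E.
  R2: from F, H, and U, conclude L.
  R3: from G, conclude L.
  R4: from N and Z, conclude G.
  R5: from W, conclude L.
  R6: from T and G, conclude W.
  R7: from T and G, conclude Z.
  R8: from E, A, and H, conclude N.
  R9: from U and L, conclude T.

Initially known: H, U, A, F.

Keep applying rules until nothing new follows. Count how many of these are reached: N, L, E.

F, H, and U hold, so L follows (R2).
From L and U, R1 gives E.
E, A, and H hold, so N follows (R8).
N: reached.
L: reached.
E: reached.
All 3 are reached.

3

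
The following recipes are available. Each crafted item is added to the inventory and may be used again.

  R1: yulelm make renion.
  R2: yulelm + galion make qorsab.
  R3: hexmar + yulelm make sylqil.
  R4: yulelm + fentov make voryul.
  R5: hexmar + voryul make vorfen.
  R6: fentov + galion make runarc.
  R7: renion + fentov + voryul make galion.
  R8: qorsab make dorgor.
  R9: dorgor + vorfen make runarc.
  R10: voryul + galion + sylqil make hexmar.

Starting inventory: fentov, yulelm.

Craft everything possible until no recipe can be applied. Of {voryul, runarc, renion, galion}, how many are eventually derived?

4

Using R4, yulelm and fentov make voryul.
Using R1, yulelm makes renion.
renion + fentov + voryul → galion (R7).
fentov + galion → runarc (R6).
voryul: reached.
runarc: reached.
renion: reached.
galion: reached.
All 4 are reached.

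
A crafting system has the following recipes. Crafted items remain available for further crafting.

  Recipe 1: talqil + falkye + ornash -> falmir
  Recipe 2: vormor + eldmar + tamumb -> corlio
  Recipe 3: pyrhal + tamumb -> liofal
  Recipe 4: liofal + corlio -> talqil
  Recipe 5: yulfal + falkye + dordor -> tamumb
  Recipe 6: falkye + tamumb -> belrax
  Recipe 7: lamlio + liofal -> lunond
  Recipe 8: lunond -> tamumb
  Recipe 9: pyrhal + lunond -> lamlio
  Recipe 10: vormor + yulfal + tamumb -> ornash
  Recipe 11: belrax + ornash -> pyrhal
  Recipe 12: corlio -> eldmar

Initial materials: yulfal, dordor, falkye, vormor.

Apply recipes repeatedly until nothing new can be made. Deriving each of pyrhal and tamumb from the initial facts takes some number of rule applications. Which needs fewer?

tamumb

tamumb: Using Recipe 5, yulfal, falkye, and dordor make tamumb. [1 rule application]
pyrhal: Using Recipe 5, yulfal, falkye, and dordor make tamumb. Using Recipe 10, vormor, yulfal, and tamumb make ornash. Using Recipe 6, falkye and tamumb make belrax. belrax + ornash -> pyrhal (Recipe 11). [4 rule applications]
tamumb needs fewer.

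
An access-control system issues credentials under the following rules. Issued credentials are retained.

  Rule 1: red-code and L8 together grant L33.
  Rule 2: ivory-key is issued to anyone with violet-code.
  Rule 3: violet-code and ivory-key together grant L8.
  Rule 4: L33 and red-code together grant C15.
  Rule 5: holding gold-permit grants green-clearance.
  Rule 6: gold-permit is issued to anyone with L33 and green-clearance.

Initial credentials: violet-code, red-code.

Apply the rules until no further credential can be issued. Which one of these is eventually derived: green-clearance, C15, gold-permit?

Holding violet-code grants ivory-key (Rule 2).
Holding violet-code and ivory-key grants L8 (Rule 3).
Holding red-code and L8 grants L33 (Rule 1).
Holding L33 and red-code grants C15 (Rule 4).
green-clearance would need gold-permit (Rule 5), but gold-permit is never granted. gold-permit would need L33 and green-clearance (Rule 6), but green-clearance is never granted.

C15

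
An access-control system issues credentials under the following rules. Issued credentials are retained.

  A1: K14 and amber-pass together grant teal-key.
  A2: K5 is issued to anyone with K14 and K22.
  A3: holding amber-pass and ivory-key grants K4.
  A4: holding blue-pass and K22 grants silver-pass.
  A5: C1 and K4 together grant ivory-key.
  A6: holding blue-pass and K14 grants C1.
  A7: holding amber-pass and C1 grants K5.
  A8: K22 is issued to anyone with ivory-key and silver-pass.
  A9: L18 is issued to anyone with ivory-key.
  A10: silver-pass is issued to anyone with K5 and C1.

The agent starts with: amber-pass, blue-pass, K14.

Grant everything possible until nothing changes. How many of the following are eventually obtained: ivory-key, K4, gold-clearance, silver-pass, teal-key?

Holding K14 and amber-pass grants teal-key (A1).
Holding blue-pass and K14 grants C1 (A6).
Holding amber-pass and C1 grants K5 (A7).
Holding K5 and C1 grants silver-pass (A10).
ivory-key would need C1 and K4 (A5), but K4 is never granted.
K4 would need amber-pass and ivory-key (A3), but ivory-key is never granted.
No rule produces gold-clearance, and it is not given.
silver-pass: reached.
teal-key: reached.
Reached: silver-pass and teal-key — 2 of the 5.

2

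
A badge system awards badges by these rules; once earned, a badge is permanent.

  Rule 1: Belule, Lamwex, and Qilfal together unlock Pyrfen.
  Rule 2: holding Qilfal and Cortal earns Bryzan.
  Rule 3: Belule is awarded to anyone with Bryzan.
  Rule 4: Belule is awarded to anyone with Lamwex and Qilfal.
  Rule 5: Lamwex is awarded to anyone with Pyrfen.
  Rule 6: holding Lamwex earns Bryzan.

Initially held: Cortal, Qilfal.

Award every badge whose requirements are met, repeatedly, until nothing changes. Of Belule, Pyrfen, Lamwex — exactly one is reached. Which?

Belule

With Qilfal and Cortal, Bryzan is earned (Rule 2).
With Bryzan, Belule is earned (Rule 3).
Pyrfen would need Belule, Lamwex, and Qilfal (Rule 1), but Lamwex is never earned. Lamwex would need Pyrfen (Rule 5), but Pyrfen is never earned.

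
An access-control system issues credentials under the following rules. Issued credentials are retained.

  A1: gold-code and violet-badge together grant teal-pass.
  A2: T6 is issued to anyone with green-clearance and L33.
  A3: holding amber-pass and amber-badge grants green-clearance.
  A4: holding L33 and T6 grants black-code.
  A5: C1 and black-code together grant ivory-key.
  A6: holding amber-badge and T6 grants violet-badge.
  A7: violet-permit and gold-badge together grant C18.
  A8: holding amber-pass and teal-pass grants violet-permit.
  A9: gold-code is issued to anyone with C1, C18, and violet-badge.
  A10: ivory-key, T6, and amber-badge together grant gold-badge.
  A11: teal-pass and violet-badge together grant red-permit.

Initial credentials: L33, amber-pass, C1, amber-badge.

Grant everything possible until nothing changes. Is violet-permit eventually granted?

No

violet-permit would need amber-pass and teal-pass (A8), but teal-pass is never granted.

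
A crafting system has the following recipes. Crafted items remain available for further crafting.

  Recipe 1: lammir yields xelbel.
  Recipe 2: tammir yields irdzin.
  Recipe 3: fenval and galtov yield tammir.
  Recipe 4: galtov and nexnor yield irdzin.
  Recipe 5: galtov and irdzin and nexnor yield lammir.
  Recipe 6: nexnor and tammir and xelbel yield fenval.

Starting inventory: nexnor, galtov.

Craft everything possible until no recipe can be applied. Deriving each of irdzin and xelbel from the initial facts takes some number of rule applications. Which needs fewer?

irdzin: galtov and nexnor → irdzin (Recipe 4). [1 rule application]
xelbel: Using Recipe 4, galtov and nexnor make irdzin. galtov and irdzin and nexnor → lammir (Recipe 5). Using Recipe 1, lammir makes xelbel. [3 rule applications]
irdzin needs fewer.

irdzin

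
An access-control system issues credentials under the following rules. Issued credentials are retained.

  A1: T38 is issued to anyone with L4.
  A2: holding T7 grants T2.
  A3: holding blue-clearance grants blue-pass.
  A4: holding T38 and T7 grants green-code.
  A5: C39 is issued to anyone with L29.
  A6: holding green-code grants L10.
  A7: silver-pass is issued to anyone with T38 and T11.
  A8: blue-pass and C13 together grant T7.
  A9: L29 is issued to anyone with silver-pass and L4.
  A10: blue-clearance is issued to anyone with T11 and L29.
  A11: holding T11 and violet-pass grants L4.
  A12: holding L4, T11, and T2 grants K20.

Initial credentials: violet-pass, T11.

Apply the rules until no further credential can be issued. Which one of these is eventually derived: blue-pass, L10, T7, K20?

blue-pass

Holding T11 and violet-pass grants L4 (A11).
Holding L4 grants T38 (A1).
Holding T38 and T11 grants silver-pass (A7).
Holding silver-pass and L4 grants L29 (A9).
Holding T11 and L29 grants blue-clearance (A10).
Holding blue-clearance grants blue-pass (A3).
L10 would need green-code (A6), but green-code is never granted. K20 would need L4, T11, and T2 (A12), but T2 is never granted. T7 would need blue-pass and C13 (A8), but C13 is never granted.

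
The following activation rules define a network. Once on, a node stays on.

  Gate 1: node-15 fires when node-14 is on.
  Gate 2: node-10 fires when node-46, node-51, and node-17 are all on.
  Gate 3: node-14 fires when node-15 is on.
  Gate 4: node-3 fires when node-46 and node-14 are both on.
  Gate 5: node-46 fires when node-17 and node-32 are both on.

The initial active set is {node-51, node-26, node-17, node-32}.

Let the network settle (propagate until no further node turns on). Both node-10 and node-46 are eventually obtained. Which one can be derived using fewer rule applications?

node-46

node-46: node-17 and node-32 are on, so node-46 fires (Gate 5). [1 rule application]
node-10: node-17 and node-32 are on, so node-46 fires (Gate 5). Gate 2: node-46, node-51, and node-17 on → node-10 on. [2 rule applications]
node-46 needs fewer.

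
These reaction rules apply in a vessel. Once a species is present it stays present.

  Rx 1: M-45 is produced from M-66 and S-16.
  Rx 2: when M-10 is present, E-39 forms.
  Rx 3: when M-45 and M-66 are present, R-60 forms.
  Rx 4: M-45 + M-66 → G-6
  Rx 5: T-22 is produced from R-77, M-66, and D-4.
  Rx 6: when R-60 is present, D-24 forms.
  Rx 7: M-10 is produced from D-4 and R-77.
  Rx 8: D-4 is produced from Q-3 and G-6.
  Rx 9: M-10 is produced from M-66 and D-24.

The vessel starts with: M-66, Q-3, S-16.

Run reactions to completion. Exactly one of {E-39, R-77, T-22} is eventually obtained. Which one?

E-39

M-66 and S-16 present → M-45 forms (Rx 1).
M-45 and M-66 present → R-60 forms (Rx 3).
R-60 present → D-24 forms (Rx 6).
M-66 and D-24 present → M-10 forms (Rx 9).
M-10 present → E-39 forms (Rx 2).
T-22 would need R-77, M-66, and D-4 (Rx 5), but R-77 never forms. No rule produces R-77, and it is not given.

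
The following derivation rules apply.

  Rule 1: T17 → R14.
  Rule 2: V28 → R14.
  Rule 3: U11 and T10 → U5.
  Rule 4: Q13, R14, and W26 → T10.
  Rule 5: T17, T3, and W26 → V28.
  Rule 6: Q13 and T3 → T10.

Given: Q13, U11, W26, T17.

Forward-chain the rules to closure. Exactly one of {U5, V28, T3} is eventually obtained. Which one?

U5

From T17, Rule 1 gives R14.
From Q13, R14, and W26, Rule 4 gives T10.
U11 and T10 hold, so U5 follows (Rule 3).
No rule produces T3, and it is not given. V28 would need T17, T3, and W26 (Rule 5), but T3 is never established.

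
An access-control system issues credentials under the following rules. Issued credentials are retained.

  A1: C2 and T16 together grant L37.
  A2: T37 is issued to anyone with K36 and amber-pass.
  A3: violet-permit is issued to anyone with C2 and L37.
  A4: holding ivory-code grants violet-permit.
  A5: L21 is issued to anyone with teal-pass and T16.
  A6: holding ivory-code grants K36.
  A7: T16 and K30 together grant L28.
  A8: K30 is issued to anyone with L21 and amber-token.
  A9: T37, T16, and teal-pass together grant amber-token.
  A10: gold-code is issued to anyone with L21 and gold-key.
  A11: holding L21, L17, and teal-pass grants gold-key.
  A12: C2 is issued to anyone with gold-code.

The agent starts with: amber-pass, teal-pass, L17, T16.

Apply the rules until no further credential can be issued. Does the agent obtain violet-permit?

Yes

Holding teal-pass and T16 grants L21 (A5).
Holding L21, L17, and teal-pass grants gold-key (A11).
Holding L21 and gold-key grants gold-code (A10).
Holding gold-code grants C2 (A12).
Holding C2 and T16 grants L37 (A1).
Holding C2 and L37 grants violet-permit (A3).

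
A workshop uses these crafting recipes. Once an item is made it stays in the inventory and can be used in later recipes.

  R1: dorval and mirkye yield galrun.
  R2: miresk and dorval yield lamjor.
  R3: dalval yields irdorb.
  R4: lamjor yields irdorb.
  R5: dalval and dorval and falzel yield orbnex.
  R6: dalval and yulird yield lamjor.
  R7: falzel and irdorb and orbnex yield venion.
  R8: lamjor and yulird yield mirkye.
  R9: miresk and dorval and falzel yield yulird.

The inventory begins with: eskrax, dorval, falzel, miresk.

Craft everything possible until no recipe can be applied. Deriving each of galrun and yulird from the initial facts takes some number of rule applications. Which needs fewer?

yulird: miresk and dorval and falzel → yulird (R9). [1 rule application]
galrun: miresk and dorval and falzel → yulird (R9). miresk and dorval → lamjor (R2). Using R8, lamjor and yulird make mirkye. dorval and mirkye → galrun (R1). [4 rule applications]
yulird needs fewer.

yulird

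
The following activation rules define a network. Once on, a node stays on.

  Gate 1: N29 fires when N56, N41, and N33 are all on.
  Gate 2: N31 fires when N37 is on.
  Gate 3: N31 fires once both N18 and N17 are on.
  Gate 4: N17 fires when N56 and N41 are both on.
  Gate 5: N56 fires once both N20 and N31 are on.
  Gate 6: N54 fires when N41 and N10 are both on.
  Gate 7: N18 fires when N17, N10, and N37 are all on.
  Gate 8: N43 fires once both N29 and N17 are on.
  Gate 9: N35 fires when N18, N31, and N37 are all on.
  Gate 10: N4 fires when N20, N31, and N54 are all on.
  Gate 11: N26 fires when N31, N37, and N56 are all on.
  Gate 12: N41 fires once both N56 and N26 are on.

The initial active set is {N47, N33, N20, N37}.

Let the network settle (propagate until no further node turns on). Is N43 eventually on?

N37 is on, so N31 fires (Gate 2).
Gate 5: N20 and N31 on → N56 on.
Gate 11: N31, N37, and N56 on → N26 on.
N56 and N26 are on, so N41 fires (Gate 12).
N56, N41, and N33 are on, so N29 fires (Gate 1).
Gate 4: N56 and N41 on → N17 on.
Gate 8: N29 and N17 on → N43 on.

Yes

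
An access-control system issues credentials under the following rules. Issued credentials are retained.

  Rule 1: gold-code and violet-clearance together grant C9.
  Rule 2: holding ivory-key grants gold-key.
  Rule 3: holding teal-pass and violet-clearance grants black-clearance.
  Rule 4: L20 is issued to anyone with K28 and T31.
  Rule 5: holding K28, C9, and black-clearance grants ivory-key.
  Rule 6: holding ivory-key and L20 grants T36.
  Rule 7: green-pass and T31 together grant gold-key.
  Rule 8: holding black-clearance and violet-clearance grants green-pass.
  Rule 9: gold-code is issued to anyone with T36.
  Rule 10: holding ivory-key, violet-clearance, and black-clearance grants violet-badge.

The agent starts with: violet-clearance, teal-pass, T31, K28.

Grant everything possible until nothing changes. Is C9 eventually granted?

C9 would need gold-code and violet-clearance (Rule 1), but gold-code is never granted.

No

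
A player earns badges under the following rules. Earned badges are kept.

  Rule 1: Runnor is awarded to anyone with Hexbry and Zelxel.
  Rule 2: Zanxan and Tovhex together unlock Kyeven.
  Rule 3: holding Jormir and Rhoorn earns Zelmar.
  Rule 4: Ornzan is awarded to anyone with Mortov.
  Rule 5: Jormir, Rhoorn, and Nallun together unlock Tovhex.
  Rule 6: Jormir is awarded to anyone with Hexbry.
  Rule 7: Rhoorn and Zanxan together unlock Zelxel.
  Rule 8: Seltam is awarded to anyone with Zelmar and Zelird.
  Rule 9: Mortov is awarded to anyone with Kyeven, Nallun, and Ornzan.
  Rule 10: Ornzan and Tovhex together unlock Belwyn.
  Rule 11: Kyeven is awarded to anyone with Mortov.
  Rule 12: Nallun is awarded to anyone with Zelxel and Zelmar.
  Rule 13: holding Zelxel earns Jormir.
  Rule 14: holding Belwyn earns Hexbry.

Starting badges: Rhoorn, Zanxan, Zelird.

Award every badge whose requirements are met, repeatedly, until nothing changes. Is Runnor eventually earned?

Runnor would need Hexbry and Zelxel (Rule 1), but Hexbry is never earned.

No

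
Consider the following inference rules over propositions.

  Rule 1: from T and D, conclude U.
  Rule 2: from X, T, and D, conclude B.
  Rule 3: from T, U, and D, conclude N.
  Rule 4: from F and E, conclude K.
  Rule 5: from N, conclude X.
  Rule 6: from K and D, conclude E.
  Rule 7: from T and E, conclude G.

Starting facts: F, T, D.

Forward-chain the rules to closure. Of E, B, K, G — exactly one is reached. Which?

B

From T and D, Rule 1 gives U.
From T, U, and D, Rule 3 gives N.
N holds, so X follows (Rule 5).
From X, T, and D, Rule 2 gives B.
K would need F and E (Rule 4), but E is never established. E would need K and D (Rule 6), but K is never established. G would need T and E (Rule 7), but E is never established.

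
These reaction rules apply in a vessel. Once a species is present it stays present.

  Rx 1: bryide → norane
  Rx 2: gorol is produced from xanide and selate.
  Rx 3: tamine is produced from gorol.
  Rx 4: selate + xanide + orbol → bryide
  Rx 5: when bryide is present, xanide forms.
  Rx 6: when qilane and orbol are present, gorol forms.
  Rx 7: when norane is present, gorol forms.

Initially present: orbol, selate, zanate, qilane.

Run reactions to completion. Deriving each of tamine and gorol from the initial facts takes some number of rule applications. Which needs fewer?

gorol: qilane and orbol present → gorol forms (Rx 6). [1 rule application]
tamine: qilane and orbol present → gorol forms (Rx 6). gorol present → tamine forms (Rx 3). [2 rule applications]
gorol needs fewer.

gorol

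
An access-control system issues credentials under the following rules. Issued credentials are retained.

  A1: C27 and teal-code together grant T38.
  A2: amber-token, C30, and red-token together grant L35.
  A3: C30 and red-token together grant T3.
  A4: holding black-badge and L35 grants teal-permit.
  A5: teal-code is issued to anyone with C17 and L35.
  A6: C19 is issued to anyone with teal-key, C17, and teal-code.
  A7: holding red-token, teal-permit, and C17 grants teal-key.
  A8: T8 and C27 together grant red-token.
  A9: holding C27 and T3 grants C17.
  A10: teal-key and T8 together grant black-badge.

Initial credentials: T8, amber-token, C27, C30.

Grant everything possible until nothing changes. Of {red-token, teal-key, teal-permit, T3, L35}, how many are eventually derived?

3

Holding T8 and C27 grants red-token (A8).
Holding amber-token, C30, and red-token grants L35 (A2).
Holding C30 and red-token grants T3 (A3).
red-token: reached.
teal-key would need red-token, teal-permit, and C17 (A7), but teal-permit is never granted.
teal-permit would need black-badge and L35 (A4), but black-badge is never granted.
T3: reached.
L35: reached.
Reached: red-token, T3, and L35 — 3 of the 5.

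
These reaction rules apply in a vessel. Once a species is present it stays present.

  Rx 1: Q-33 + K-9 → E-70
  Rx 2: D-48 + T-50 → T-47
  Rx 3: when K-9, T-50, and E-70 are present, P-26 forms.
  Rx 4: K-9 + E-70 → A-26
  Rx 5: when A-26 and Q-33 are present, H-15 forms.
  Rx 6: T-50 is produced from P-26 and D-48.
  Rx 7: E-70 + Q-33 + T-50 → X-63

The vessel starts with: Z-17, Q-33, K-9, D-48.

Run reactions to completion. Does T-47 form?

No

T-47 would need D-48 and T-50 (Rx 2), but T-50 never forms.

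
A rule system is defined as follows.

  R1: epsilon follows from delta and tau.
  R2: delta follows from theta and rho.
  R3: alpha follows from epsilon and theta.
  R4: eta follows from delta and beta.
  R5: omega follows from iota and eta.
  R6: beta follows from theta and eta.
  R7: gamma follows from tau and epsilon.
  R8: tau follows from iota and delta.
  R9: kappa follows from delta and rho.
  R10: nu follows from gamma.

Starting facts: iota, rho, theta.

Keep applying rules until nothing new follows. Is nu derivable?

Yes

theta and rho hold, so delta follows (R2).
From iota and delta, R8 gives tau.
From delta and tau, R1 gives epsilon.
From tau and epsilon, R7 gives gamma.
From gamma, R10 gives nu.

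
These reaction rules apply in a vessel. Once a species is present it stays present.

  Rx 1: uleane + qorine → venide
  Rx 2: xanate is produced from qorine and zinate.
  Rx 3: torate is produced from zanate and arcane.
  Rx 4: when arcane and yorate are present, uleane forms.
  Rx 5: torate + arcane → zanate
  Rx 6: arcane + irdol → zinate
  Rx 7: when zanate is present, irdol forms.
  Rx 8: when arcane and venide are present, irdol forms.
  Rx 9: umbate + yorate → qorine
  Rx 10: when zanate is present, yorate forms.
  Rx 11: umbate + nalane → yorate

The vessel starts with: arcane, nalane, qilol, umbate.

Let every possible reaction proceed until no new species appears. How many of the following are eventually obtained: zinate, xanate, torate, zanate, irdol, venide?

4

umbate and nalane present → yorate forms (Rx 11).
umbate and yorate present → qorine forms (Rx 9).
arcane and yorate present → uleane forms (Rx 4).
uleane and qorine present → venide forms (Rx 1).
arcane and venide present → irdol forms (Rx 8).
arcane and irdol present → zinate forms (Rx 6).
qorine and zinate present → xanate forms (Rx 2).
zinate: reached.
xanate: reached.
torate would need zanate and arcane (Rx 3), but zanate never forms.
zanate would need torate and arcane (Rx 5), but torate never forms.
irdol: reached.
venide: reached.
Reached: zinate, xanate, irdol, and venide — 4 of the 6.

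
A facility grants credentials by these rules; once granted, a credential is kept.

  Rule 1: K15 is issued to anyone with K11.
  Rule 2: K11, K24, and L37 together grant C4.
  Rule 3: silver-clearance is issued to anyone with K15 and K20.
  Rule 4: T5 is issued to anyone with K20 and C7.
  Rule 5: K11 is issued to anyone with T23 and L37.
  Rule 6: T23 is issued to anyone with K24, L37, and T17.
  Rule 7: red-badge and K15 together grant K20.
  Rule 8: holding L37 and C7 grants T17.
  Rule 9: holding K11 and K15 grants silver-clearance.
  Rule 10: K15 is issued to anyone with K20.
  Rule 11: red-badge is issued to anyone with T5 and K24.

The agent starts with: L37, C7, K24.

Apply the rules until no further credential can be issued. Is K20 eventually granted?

K20 would need red-badge and K15 (Rule 7), but red-badge is never granted.

No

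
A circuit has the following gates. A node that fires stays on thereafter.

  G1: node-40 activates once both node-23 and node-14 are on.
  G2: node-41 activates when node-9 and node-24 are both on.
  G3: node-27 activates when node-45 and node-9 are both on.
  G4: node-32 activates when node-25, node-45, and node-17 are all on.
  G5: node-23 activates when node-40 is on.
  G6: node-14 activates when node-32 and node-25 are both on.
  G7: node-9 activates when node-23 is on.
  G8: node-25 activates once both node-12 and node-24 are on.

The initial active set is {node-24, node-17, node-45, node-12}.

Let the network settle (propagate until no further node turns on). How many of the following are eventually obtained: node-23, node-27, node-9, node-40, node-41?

0

node-23 would need node-40 (G5), but node-40 never turns on.
node-27 would need node-45 and node-9 (G3), but node-9 never turns on.
node-9 would need node-23 (G7), but node-23 never turns on.
node-40 would need node-23 and node-14 (G1), but node-23 never turns on.
node-41 would need node-9 and node-24 (G2), but node-9 never turns on.
None of the 5 are reached.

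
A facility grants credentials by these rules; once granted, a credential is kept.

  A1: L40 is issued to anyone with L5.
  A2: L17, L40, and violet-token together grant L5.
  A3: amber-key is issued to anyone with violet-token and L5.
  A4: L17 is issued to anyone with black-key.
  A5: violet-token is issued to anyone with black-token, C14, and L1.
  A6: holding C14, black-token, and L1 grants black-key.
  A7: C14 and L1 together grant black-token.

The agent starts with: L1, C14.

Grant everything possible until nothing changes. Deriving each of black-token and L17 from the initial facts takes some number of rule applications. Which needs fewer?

black-token: Holding C14 and L1 grants black-token (A7). [1 rule application]
L17: Holding C14 and L1 grants black-token (A7). Holding C14, black-token, and L1 grants black-key (A6). Holding black-key grants L17 (A4). [3 rule applications]
black-token needs fewer.

black-token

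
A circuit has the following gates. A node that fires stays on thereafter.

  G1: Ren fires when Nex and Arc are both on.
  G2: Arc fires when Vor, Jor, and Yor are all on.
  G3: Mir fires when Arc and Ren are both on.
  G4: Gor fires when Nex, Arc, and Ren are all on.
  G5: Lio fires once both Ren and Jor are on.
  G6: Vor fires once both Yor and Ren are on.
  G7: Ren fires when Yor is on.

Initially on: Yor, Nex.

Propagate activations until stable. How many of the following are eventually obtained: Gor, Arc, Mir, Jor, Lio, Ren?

G7: Yor on → Ren on.
Gor would need Nex, Arc, and Ren (G4), but Arc never turns on.
Arc would need Vor, Jor, and Yor (G2), but Jor never turns on.
Mir would need Arc and Ren (G3), but Arc never turns on.
No rule produces Jor, and it is not given.
Lio would need Ren and Jor (G5), but Jor never turns on.
Ren: reached.
Reached: Ren — 1 of the 6.

1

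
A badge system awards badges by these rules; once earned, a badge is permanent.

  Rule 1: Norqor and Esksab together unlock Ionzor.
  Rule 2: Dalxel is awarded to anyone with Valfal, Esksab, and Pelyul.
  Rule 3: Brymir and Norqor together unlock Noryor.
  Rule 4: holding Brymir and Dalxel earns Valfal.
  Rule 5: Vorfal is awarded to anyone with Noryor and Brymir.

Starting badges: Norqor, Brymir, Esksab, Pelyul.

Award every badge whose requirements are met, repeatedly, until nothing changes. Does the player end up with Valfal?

Valfal would need Brymir and Dalxel (Rule 4), but Dalxel is never earned.

No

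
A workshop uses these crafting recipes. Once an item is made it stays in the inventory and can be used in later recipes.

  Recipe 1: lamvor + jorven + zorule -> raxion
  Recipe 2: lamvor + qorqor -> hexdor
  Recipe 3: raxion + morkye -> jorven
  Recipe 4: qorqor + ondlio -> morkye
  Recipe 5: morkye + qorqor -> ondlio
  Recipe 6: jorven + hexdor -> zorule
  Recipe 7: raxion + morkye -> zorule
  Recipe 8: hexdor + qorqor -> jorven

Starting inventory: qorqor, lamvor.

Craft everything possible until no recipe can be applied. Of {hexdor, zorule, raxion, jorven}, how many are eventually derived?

lamvor + qorqor -> hexdor (Recipe 2).
hexdor + qorqor -> jorven (Recipe 8).
Using Recipe 6, jorven and hexdor make zorule.
Using Recipe 1, lamvor, jorven, and zorule make raxion.
hexdor: reached.
zorule: reached.
raxion: reached.
jorven: reached.
All 4 are reached.

4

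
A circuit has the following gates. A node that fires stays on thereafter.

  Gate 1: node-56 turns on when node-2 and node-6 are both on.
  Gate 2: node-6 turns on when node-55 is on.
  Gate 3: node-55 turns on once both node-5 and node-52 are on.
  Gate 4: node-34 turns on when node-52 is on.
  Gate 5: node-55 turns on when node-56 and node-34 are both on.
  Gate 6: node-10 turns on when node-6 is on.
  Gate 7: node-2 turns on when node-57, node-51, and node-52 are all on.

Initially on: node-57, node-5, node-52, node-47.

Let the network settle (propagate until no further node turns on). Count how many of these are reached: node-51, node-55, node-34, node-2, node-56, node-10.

3

node-5 and node-52 are on, so node-55 turns on (Gate 3).
node-52 is on, so node-34 turns on (Gate 4).
Gate 2: node-55 on → node-6 on.
Gate 6: node-6 on → node-10 on.
No rule produces node-51, and it is not given.
node-55: reached.
node-34: reached.
node-2 would need node-57, node-51, and node-52 (Gate 7), but node-51 never turns on.
node-56 would need node-2 and node-6 (Gate 1), but node-2 never turns on.
node-10: reached.
Reached: node-55, node-34, and node-10 — 3 of the 6.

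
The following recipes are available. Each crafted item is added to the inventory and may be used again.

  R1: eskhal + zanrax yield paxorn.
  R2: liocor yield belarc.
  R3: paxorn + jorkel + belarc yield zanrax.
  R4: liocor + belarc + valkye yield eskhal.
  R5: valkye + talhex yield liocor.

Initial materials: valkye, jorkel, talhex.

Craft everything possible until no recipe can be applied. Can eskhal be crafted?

valkye + talhex → liocor (R5).
liocor → belarc (R2).
liocor + belarc + valkye → eskhal (R4).

Yes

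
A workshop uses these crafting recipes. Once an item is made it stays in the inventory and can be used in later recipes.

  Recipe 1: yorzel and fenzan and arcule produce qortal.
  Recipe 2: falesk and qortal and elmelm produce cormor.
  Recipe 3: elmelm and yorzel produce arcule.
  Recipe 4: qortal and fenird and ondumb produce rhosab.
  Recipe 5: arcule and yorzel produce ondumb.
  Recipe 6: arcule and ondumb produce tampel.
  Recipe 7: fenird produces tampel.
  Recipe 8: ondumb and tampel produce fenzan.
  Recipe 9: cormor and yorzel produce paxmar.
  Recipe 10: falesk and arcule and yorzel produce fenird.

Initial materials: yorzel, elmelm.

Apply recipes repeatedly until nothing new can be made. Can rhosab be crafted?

No

rhosab would need qortal, fenird, and ondumb (Recipe 4), but fenird is never obtained.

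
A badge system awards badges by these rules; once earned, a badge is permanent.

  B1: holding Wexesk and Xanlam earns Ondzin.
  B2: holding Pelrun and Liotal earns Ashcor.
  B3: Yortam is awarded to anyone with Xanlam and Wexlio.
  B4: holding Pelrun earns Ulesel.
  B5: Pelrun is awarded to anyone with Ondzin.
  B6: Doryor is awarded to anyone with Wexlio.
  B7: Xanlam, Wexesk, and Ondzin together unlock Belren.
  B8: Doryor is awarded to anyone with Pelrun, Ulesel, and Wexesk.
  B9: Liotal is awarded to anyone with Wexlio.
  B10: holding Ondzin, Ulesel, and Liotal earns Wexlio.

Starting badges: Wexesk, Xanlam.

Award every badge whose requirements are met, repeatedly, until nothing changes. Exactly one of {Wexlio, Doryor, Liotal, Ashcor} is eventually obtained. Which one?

Doryor

With Wexesk and Xanlam, Ondzin is earned (B1).
With Ondzin, Pelrun is earned (B5).
With Pelrun, Ulesel is earned (B4).
With Pelrun, Ulesel, and Wexesk, Doryor is earned (B8).
Liotal would need Wexlio (B9), but Wexlio is never earned. Wexlio would need Ondzin, Ulesel, and Liotal (B10), but Liotal is never earned. Ashcor would need Pelrun and Liotal (B2), but Liotal is never earned.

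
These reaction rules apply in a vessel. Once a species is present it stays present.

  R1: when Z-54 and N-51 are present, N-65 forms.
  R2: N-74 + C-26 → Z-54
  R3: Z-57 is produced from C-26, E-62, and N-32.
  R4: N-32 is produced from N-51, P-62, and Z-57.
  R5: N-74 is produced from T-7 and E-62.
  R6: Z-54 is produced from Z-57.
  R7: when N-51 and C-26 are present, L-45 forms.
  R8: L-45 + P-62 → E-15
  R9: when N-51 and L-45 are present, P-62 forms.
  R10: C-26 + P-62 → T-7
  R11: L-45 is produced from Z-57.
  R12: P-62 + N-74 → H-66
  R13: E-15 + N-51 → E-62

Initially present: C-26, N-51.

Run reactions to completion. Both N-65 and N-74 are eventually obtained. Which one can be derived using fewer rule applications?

N-74

N-74: N-51 and C-26 present → L-45 forms (R7). N-51 and L-45 present → P-62 forms (R9). C-26 and P-62 present → T-7 forms (R10). L-45 and P-62 present → E-15 forms (R8). E-15 and N-51 present → E-62 forms (R13). T-7 and E-62 present → N-74 forms (R5). [6 rule applications]
N-65: N-51 and C-26 present → L-45 forms (R7). N-51 and L-45 present → P-62 forms (R9). C-26 and P-62 present → T-7 forms (R10). L-45 and P-62 present → E-15 forms (R8). E-15 and N-51 present → E-62 forms (R13). T-7 and E-62 present → N-74 forms (R5). N-74 and C-26 present → Z-54 forms (R2). Z-54 and N-51 present → N-65 forms (R1). [8 rule applications]
N-74 needs fewer.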